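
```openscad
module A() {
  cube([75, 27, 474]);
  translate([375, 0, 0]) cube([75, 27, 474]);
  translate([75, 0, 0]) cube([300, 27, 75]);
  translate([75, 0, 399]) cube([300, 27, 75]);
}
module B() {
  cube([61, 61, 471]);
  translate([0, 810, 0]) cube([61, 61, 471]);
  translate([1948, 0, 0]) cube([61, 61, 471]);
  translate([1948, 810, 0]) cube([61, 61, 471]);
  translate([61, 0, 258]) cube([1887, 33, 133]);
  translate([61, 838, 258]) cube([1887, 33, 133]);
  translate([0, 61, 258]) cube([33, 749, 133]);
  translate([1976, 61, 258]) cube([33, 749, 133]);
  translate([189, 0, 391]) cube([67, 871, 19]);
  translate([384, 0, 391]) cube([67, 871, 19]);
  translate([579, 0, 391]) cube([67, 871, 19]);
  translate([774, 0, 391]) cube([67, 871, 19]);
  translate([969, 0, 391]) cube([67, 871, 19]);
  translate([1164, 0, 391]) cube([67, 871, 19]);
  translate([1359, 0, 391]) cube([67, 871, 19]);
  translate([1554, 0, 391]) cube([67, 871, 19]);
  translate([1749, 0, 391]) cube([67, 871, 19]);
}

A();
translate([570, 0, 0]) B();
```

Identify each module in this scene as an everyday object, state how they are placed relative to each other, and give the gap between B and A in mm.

A is a picture frame. B is a bed frame. The bed frame is on the floor beside the picture frame on its +x side. The gap between the bed frame and the picture frame is 120 mm.

The bed frame's nearest face is 120 mm from the picture frame's +x face.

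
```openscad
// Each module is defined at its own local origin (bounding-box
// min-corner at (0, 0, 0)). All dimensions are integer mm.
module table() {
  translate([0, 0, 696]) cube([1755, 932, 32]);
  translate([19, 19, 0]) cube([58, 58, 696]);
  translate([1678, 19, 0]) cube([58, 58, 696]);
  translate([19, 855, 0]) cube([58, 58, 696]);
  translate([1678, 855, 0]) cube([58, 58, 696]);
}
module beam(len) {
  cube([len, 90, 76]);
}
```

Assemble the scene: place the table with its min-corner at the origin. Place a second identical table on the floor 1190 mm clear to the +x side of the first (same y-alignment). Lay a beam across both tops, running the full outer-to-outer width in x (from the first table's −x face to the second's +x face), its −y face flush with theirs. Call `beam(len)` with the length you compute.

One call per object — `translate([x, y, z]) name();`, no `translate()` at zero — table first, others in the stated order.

table();
translate([2945, 0, 0]) table();
translate([0, 0, 728]) beam(4700);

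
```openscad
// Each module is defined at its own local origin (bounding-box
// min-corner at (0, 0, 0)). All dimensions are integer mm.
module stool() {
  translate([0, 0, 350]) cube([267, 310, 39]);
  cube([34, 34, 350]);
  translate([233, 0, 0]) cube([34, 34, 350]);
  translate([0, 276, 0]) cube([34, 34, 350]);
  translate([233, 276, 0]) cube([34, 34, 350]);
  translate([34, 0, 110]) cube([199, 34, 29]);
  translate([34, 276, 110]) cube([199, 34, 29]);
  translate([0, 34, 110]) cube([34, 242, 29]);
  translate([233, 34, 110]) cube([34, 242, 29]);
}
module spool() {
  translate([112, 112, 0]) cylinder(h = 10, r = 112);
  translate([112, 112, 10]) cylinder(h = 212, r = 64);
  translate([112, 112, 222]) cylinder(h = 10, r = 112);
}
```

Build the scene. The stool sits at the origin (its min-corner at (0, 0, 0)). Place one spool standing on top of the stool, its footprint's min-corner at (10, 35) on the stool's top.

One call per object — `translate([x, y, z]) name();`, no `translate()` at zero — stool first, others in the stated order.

stool();
translate([10, 35, 389]) spool();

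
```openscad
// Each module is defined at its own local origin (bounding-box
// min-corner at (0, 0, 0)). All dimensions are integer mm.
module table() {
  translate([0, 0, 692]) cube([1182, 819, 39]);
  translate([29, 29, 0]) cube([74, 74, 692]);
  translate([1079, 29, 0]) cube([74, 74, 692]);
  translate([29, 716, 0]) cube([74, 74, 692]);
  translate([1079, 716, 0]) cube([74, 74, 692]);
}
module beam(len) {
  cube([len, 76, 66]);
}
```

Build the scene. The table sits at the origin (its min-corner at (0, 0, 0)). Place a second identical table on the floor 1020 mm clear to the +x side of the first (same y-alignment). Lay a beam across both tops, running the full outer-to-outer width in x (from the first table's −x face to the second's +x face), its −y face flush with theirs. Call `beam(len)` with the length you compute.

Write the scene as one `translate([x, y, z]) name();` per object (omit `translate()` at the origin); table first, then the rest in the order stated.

table();
translate([2202, 0, 0]) table();
translate([0, 0, 731]) beam(3384);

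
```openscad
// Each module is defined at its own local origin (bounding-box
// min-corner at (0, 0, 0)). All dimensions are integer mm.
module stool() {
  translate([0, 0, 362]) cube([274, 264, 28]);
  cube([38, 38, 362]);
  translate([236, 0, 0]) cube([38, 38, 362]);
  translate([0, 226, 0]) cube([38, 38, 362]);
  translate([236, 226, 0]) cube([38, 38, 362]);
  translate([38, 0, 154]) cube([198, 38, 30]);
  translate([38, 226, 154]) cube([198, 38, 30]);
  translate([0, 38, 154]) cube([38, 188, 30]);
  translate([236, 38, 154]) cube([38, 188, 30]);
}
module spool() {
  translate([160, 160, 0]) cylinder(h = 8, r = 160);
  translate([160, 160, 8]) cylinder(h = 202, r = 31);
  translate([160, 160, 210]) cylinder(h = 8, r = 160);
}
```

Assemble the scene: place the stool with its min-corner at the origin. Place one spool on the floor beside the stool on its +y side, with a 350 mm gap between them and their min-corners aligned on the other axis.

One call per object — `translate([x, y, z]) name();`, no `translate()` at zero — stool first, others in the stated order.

stool();
translate([0, 614, 0]) spool();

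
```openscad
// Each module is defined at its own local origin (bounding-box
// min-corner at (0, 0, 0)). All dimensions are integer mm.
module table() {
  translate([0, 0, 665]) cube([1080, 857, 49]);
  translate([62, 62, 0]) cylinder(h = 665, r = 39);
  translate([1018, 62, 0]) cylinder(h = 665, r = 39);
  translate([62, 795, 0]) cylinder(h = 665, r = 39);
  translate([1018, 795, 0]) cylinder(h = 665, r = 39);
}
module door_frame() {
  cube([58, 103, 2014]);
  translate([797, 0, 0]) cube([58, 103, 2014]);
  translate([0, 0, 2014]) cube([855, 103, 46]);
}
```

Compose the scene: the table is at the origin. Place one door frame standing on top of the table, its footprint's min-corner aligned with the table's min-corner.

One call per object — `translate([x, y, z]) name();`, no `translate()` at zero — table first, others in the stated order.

table();
translate([0, 0, 714]) door_frame();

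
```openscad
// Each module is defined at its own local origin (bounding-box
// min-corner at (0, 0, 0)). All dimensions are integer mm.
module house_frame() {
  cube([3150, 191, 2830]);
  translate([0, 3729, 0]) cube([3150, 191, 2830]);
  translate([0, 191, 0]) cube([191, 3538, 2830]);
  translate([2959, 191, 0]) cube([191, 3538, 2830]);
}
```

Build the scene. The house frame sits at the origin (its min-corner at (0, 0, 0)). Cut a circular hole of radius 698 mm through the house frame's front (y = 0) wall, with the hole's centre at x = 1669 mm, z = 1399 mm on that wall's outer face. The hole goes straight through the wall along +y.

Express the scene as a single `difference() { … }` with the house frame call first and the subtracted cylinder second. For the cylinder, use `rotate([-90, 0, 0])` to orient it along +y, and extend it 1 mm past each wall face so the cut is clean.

difference() {
  house_frame();
  translate([1669, -1, 1399]) rotate([-90, 0, 0]) cylinder(h = 193, r = 698);
}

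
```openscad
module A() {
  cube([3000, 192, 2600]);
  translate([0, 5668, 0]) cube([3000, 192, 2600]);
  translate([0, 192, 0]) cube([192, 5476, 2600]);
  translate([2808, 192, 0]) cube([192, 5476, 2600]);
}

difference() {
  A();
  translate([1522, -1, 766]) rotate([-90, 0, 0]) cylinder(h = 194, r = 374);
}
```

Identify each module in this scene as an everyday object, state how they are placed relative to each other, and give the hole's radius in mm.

A is a house frame. The house frame has a circular hole through its front wall. The hole's radius is 374 mm.

The subtracted cylinder has r = 374 mm.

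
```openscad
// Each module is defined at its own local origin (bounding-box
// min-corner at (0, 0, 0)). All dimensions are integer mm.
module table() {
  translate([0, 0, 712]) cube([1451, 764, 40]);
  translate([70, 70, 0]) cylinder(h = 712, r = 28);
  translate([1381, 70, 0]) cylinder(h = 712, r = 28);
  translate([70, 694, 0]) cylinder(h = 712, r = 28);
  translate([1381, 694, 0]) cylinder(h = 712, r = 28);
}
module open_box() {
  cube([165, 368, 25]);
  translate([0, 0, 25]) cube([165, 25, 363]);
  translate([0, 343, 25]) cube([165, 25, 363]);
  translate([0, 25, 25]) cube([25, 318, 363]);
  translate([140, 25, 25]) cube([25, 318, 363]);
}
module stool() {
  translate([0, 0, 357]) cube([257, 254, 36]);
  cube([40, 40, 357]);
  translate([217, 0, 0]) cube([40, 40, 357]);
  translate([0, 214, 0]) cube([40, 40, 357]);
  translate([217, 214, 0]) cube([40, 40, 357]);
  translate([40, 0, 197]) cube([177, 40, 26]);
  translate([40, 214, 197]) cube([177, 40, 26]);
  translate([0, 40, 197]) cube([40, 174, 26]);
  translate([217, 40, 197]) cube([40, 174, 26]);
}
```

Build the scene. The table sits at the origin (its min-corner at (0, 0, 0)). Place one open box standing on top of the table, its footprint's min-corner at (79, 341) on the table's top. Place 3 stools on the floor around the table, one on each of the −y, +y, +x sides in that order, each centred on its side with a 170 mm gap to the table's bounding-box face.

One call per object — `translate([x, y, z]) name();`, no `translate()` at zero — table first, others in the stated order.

table();
translate([79, 341, 752]) open_box();
translate([597, -424, 0]) stool();
translate([597, 934, 0]) stool();
translate([1621, 255, 0]) stool();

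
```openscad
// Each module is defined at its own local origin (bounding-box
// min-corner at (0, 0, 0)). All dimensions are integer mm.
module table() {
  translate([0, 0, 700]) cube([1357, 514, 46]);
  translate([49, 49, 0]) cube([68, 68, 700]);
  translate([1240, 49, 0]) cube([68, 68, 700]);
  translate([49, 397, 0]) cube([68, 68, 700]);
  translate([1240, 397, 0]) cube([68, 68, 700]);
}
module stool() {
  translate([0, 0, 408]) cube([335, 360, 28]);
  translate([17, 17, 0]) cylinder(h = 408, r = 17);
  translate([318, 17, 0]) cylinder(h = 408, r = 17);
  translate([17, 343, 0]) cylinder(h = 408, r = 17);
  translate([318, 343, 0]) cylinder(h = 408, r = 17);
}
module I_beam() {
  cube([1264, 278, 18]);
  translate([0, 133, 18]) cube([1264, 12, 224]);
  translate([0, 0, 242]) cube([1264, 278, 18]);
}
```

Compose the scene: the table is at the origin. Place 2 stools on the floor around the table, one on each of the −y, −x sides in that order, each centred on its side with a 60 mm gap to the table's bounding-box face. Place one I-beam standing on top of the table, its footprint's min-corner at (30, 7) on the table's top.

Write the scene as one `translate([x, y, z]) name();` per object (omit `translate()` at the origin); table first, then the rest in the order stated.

table();
translate([511, -420, 0]) stool();
translate([-395, 77, 0]) stool();
translate([30, 7, 746]) I_beam();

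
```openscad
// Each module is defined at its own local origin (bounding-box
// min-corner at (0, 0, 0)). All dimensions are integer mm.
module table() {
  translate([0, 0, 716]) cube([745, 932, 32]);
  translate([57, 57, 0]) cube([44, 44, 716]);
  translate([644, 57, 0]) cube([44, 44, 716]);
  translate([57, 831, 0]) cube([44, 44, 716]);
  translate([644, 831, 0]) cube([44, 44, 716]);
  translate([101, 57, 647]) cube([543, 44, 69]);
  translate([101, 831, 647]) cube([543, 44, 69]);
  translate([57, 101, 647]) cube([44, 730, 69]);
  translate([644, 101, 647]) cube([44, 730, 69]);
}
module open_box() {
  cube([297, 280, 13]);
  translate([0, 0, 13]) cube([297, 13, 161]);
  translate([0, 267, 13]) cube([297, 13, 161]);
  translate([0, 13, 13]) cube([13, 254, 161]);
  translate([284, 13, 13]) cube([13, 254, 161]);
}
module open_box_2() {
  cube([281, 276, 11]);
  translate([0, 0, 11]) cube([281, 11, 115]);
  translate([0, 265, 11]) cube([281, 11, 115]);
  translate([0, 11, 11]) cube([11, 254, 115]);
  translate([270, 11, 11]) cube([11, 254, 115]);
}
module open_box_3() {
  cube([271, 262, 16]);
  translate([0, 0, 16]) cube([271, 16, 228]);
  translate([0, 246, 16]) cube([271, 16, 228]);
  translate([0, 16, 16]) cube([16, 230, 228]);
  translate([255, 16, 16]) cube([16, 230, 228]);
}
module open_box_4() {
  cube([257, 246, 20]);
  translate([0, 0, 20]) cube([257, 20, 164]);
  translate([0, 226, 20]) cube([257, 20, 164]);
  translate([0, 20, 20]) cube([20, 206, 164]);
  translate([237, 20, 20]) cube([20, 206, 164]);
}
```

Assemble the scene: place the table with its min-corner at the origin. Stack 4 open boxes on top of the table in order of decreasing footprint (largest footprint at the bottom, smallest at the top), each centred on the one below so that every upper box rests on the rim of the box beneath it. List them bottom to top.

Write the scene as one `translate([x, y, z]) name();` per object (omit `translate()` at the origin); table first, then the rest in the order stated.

table();
translate([224, 326, 748]) open_box();
translate([232, 328, 922]) open_box_2();
translate([237, 335, 1048]) open_box_3();
translate([244, 343, 1292]) open_box_4();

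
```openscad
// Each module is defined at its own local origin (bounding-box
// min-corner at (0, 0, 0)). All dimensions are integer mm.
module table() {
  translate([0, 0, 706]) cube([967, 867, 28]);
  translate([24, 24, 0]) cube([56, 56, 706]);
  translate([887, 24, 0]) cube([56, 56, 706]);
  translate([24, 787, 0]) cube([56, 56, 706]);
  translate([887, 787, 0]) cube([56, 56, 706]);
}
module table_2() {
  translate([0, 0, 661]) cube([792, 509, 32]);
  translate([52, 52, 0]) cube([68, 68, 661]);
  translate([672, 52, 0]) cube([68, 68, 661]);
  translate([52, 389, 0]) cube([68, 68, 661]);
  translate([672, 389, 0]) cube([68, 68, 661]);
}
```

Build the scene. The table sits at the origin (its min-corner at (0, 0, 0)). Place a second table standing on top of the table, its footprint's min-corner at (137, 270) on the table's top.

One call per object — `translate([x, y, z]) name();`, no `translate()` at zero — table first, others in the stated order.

table();
translate([137, 270, 734]) table_2();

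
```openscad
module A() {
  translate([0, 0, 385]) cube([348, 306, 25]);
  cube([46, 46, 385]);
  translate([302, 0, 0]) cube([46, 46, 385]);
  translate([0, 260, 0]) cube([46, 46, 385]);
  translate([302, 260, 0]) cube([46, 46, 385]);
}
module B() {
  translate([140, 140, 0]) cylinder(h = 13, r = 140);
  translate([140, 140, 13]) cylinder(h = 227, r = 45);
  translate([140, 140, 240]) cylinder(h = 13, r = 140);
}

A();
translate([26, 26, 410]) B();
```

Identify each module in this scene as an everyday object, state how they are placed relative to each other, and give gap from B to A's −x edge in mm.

A is a stool. B is a spool. The spool is on top of the stool. The gap from the spool to the stool's −x edge is 26 mm.

The spool's min-x is at 26; the stool's min-x is 0; gap = 26 mm.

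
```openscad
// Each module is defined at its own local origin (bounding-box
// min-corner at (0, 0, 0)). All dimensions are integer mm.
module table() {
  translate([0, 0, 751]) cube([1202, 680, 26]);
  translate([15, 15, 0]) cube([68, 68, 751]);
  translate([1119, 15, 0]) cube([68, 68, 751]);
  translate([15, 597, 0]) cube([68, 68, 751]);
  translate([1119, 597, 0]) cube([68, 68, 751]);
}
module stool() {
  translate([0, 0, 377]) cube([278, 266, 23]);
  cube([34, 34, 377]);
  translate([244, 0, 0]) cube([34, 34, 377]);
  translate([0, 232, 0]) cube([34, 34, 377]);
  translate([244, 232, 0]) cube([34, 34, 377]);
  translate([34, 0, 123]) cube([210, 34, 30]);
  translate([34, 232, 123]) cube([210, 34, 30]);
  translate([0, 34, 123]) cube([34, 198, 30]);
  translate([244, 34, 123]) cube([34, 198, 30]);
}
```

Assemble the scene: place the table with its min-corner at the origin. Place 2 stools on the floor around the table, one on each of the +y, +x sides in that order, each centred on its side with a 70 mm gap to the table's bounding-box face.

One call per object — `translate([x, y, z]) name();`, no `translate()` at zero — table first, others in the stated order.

table();
translate([462, 750, 0]) stool();
translate([1272, 207, 0]) stool();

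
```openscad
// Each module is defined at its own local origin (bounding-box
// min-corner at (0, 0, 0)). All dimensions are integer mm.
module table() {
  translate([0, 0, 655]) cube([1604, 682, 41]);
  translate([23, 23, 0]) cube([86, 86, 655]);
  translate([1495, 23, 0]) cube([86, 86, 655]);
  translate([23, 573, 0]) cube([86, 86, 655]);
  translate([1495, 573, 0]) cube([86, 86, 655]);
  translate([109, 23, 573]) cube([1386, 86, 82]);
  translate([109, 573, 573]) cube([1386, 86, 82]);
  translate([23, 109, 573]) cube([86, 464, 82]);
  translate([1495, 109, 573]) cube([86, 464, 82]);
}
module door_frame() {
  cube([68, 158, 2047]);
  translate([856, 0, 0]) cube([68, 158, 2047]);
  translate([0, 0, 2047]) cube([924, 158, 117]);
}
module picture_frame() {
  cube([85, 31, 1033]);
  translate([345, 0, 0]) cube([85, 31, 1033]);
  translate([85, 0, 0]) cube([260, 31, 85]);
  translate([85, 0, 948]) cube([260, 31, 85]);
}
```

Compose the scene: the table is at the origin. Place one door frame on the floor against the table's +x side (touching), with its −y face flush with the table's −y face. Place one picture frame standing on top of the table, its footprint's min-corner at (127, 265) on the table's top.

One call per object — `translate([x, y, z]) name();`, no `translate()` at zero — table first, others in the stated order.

table();
translate([1604, 0, 0]) door_frame();
translate([127, 265, 696]) picture_frame();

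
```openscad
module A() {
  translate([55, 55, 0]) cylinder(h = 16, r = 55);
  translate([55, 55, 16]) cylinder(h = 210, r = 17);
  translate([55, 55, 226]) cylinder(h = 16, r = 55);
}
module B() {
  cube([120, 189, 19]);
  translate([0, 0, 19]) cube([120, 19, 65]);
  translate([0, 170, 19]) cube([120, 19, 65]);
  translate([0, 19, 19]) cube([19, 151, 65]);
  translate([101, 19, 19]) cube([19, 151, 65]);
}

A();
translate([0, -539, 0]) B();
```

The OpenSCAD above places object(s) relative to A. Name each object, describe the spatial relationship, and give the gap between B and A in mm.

A is a spool. B is an open box. The open box is on the floor beside the spool on its −y side. The gap between the open box and the spool is 350 mm.

The open box's nearest face is 350 mm from the spool's −y face.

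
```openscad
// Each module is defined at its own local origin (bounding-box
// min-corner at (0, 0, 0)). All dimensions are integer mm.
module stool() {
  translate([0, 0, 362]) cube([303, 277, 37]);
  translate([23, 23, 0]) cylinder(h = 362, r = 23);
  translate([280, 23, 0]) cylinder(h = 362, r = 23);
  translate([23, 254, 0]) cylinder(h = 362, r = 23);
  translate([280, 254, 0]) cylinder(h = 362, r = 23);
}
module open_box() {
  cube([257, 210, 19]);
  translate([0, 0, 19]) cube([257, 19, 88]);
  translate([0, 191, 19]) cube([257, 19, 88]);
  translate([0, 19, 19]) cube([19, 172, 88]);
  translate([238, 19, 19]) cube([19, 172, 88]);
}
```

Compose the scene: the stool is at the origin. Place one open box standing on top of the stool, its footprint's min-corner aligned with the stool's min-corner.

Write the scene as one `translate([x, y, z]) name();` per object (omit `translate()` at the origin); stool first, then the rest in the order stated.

stool();
translate([0, 0, 399]) open_box();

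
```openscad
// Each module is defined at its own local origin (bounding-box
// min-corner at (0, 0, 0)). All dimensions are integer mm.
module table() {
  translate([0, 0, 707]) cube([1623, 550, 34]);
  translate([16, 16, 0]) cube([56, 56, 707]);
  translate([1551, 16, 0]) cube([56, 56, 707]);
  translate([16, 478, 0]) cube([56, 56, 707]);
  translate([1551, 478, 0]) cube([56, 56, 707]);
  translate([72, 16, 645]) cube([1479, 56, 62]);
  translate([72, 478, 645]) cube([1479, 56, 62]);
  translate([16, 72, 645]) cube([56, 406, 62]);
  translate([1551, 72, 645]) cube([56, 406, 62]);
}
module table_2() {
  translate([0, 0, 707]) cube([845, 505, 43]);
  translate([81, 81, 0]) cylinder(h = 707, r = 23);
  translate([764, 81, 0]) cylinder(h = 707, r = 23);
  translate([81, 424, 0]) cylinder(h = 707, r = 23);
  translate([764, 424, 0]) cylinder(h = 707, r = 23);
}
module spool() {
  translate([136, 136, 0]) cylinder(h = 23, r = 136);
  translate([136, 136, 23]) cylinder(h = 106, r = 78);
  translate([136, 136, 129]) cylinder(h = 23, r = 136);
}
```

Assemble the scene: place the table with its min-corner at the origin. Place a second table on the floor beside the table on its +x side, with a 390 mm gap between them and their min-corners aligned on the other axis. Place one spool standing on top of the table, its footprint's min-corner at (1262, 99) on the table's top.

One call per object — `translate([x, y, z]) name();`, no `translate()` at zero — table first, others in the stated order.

table();
translate([2013, 0, 0]) table_2();
translate([1262, 99, 741]) spool();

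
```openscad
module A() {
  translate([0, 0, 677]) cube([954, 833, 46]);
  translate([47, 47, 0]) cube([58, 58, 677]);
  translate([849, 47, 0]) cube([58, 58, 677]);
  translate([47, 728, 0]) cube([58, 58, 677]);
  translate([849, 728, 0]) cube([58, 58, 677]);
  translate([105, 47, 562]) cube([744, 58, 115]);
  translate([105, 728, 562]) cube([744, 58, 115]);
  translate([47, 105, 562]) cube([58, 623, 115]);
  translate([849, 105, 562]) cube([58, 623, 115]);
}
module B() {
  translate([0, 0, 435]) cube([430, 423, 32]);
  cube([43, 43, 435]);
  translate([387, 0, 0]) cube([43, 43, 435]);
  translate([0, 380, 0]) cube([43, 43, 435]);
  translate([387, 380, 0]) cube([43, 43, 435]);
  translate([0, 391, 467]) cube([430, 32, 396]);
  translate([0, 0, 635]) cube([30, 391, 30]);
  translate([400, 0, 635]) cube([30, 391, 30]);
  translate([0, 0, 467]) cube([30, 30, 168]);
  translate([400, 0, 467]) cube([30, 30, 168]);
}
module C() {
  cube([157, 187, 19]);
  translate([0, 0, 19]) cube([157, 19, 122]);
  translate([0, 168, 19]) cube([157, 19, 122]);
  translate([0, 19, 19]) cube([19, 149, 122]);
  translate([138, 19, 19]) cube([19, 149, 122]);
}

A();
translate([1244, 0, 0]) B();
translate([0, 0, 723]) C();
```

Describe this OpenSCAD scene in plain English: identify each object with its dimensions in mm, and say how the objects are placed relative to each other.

A is a table with a 954×833 mm rectangular top, 46 mm thick, top surface at z = 723 mm, supported by four 58×58 mm square legs, each inset 47 mm from the nearest pair of top edges, running from the floor. Four apron rails, 58 mm thick and 115 mm tall, run between adjacent legs with their top edges flush with the underside of the top and their outer faces flush with the legs' outer faces.

B is a chair: 430×423 mm seat, 32 mm thick, top at z = 467 mm, on four 43 mm square corner legs flush with the seat edges. A 32 mm thick backrest slab spans the full seat width, extending 396 mm above the seat top, its back face flush with the seat's +y edge. Two armrests of 30×30 mm section run along each side from the seat's front edge to the front of the backrest, top faces 198 mm above the seat top and outer faces flush with the seat's x-edges; a 30×30 mm post under the front of each armrest stands on the seat at the front corner.

C is an open storage box with external size 157×187×141 mm and wall thickness 19 mm (the base is also 19 mm thick). The base covers the whole footprint; the four walls stand on the base, with the y-facing walls full-width and the x-facing walls fitting between their inner faces.

The chair is on the floor beside the table on its +x side. The open box is on top of the table.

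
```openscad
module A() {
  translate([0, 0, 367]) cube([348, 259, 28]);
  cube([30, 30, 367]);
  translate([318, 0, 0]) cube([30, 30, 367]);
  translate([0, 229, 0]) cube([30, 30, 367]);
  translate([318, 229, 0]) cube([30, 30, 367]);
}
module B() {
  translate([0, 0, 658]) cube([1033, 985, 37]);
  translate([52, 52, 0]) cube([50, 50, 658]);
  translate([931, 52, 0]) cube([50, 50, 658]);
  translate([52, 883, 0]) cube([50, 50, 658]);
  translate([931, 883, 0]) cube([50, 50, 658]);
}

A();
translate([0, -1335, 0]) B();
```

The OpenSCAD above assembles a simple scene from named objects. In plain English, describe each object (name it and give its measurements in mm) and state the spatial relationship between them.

A is a four-legged stool. The seat is a 348×259×28 mm slab whose top surface is at z = 395 mm; four square legs, each 30×30 mm in cross-section, run from the floor (z = 0) to the underside of the seat, each flush with a corner of the seat.

B is a table: top 1033 mm (x) × 985 mm (y), 37 mm thick, upper face at z = 695 mm, on four 50×50 mm square legs, each inset 52 mm from the nearest pair of top edges, running from z = 0 to the bottom of the top.

The table is on the floor beside the stool on its −y side.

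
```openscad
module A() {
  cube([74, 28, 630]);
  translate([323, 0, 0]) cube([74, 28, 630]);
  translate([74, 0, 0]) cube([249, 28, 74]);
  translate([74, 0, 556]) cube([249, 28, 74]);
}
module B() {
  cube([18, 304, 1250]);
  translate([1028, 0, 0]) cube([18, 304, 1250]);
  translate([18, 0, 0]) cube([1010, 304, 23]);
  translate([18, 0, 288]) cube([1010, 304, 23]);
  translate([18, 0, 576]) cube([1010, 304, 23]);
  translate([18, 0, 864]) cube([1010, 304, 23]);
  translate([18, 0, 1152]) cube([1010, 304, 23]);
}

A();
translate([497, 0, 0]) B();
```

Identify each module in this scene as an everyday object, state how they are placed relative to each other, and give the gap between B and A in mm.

The bookshelf's nearest face is 100 mm from the picture frame's +x face.

A is a picture frame. B is a bookshelf. The bookshelf is on the floor beside the picture frame on its +x side. The gap between the bookshelf and the picture frame is 100 mm.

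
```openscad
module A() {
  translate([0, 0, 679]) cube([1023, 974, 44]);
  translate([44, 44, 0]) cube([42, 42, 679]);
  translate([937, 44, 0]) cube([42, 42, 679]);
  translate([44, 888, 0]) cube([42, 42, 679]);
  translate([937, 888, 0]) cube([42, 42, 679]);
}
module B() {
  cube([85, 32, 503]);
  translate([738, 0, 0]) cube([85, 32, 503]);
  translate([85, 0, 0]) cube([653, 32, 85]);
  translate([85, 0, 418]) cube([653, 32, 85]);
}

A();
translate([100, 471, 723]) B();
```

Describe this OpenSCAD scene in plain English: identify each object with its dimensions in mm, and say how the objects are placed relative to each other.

A is a rectangular dining table. The top is 1023×974×44 mm with its upper surface at z = 723 mm. It stands on four 42×42 mm square legs, each inset 44 mm from the nearest pair of top edges, running from the floor to the underside of the top.

B is a rectangular picture frame lying in the x–z plane (depth along y). The opening is 653 mm wide (x) by 333 mm tall (z), surrounded by a border 85 mm wide on all four sides. The frame is 32 mm deep and is made of two full-height vertical stiles with two horizontal rails fitted between them.

The picture frame is on top of the table, centred.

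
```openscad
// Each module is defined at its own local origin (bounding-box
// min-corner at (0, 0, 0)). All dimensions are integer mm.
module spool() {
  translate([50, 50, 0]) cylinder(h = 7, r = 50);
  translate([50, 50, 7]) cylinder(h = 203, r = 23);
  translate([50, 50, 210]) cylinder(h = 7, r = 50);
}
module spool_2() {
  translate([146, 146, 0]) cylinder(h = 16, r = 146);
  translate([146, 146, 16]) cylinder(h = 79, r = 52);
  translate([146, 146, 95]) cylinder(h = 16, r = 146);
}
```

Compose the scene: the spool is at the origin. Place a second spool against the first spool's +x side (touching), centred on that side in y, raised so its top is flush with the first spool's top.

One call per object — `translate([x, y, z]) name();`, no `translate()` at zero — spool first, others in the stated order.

spool();
translate([100, -96, 106]) spool_2();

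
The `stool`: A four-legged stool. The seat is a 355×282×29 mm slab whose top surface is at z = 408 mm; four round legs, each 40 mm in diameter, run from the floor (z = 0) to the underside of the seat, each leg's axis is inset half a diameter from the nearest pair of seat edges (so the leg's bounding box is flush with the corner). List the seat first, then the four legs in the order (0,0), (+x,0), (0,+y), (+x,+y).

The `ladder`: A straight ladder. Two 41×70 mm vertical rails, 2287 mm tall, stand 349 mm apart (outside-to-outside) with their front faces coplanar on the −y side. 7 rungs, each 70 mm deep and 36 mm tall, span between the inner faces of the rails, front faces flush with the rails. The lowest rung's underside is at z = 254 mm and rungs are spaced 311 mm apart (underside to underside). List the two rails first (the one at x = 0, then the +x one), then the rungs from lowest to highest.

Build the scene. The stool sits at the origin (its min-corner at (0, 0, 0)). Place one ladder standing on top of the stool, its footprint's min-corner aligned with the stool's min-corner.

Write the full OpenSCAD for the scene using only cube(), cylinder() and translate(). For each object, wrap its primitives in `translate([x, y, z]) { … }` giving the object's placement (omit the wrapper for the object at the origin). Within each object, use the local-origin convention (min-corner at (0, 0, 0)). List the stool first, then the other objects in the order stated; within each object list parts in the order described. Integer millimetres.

translate([0, 0, 379]) cube([355, 282, 29]);
translate([20, 20, 0]) cylinder(h = 379, r = 20);
translate([335, 20, 0]) cylinder(h = 379, r = 20);
translate([20, 262, 0]) cylinder(h = 379, r = 20);
translate([335, 262, 0]) cylinder(h = 379, r = 20);
translate([0, 0, 408]) {
  cube([41, 70, 2287]);
  translate([308, 0, 0]) cube([41, 70, 2287]);
  translate([41, 0, 254]) cube([267, 70, 36]);
  translate([41, 0, 565]) cube([267, 70, 36]);
  translate([41, 0, 876]) cube([267, 70, 36]);
  translate([41, 0, 1187]) cube([267, 70, 36]);
  translate([41, 0, 1498]) cube([267, 70, 36]);
  translate([41, 0, 1809]) cube([267, 70, 36]);
  translate([41, 0, 2120]) cube([267, 70, 36]);
}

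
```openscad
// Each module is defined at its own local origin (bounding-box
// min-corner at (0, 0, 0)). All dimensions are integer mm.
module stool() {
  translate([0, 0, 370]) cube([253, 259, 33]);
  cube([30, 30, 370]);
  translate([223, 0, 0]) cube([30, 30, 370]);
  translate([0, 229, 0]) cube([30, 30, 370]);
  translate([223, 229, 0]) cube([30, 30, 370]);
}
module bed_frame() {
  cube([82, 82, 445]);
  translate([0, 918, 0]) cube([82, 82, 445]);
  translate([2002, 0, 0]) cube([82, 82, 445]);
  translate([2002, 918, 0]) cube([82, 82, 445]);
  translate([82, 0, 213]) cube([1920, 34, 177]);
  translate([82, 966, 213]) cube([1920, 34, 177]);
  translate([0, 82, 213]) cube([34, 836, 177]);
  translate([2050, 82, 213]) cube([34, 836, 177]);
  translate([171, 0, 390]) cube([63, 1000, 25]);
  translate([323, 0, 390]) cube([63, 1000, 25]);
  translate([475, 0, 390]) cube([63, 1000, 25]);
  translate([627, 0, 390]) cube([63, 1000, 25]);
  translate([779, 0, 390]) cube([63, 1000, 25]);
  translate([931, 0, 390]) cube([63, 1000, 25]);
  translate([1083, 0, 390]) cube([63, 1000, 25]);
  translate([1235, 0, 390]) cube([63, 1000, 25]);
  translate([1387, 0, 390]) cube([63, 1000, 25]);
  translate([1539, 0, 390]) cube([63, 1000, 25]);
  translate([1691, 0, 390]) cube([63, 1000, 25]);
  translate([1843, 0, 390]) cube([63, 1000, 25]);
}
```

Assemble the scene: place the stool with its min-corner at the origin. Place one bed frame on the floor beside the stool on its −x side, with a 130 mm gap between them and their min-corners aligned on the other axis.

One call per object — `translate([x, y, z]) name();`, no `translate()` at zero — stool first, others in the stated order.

stool();
translate([-2214, 0, 0]) bed_frame();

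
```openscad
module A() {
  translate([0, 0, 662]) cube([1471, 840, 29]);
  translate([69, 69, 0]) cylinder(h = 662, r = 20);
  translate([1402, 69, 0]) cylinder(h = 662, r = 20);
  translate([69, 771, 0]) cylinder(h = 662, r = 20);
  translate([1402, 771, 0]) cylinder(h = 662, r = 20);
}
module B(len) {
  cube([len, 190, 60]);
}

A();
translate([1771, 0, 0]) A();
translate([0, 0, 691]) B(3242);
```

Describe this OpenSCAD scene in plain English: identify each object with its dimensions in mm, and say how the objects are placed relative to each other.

A is a table with a 1471×840 mm rectangular top, 29 mm thick, top surface at z = 691 mm, supported by four round legs of 40 mm diameter, each leg's bounding box inset 49 mm from the nearest pair of top edges, running from the floor.

B is a rectangular beam 3242 mm long (x), 190 mm deep (y), 60 mm thick (z).

The beam spans the tops of two tables placed 300 mm apart, resting at z = 691 mm.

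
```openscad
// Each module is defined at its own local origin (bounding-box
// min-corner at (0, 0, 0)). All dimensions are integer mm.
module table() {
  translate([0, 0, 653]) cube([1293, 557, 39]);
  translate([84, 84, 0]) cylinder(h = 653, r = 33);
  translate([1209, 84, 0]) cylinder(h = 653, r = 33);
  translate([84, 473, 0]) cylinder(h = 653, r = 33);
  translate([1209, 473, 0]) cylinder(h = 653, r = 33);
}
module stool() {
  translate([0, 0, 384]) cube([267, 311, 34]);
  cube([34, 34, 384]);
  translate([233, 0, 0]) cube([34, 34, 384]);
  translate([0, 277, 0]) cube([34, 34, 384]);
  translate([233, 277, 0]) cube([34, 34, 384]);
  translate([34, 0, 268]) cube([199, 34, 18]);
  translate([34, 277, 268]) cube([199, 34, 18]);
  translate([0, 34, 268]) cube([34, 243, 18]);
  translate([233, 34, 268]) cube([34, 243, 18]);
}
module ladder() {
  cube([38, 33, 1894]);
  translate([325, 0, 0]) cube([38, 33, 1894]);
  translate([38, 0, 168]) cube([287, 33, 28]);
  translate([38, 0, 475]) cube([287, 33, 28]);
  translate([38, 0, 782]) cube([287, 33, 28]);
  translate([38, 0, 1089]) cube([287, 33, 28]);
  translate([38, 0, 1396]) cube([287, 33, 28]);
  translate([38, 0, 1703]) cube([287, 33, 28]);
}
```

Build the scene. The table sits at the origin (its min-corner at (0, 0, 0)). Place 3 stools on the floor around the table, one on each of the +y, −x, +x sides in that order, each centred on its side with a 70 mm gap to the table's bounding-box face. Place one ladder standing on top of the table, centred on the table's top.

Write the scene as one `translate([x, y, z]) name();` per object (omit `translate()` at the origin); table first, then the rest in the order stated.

table();
translate([513, 627, 0]) stool();
translate([-337, 123, 0]) stool();
translate([1363, 123, 0]) stool();
translate([465, 262, 692]) ladder();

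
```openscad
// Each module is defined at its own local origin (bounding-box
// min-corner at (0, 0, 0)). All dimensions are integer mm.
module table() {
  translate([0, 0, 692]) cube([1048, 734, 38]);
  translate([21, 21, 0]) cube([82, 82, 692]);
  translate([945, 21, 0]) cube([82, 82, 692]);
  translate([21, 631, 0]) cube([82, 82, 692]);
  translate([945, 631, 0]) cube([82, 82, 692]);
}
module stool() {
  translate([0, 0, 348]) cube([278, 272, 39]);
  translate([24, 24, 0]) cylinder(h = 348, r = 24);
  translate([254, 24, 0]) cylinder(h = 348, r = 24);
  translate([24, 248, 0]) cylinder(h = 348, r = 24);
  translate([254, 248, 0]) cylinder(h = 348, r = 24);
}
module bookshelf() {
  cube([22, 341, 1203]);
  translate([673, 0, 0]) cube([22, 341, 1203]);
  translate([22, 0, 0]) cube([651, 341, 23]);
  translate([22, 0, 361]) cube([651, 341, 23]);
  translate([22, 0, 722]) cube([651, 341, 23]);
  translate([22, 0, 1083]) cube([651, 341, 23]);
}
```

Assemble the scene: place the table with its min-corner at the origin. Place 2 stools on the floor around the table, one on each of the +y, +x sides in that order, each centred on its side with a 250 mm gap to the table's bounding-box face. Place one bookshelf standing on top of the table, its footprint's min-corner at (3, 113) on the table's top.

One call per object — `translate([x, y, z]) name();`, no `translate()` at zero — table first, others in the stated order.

table();
translate([385, 984, 0]) stool();
translate([1298, 231, 0]) stool();
translate([3, 113, 730]) bookshelf();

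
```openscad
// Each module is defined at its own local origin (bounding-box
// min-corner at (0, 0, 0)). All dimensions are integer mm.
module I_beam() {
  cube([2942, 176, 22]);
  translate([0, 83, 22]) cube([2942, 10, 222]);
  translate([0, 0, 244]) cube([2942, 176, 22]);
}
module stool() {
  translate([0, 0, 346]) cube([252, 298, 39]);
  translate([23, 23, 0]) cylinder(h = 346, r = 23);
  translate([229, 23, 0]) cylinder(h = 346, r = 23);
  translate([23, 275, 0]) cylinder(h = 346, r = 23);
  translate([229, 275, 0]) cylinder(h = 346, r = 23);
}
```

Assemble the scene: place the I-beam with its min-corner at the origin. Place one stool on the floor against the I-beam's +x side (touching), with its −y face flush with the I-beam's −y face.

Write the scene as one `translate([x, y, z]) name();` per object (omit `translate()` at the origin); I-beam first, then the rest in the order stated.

I_beam();
translate([2942, 0, 0]) stool();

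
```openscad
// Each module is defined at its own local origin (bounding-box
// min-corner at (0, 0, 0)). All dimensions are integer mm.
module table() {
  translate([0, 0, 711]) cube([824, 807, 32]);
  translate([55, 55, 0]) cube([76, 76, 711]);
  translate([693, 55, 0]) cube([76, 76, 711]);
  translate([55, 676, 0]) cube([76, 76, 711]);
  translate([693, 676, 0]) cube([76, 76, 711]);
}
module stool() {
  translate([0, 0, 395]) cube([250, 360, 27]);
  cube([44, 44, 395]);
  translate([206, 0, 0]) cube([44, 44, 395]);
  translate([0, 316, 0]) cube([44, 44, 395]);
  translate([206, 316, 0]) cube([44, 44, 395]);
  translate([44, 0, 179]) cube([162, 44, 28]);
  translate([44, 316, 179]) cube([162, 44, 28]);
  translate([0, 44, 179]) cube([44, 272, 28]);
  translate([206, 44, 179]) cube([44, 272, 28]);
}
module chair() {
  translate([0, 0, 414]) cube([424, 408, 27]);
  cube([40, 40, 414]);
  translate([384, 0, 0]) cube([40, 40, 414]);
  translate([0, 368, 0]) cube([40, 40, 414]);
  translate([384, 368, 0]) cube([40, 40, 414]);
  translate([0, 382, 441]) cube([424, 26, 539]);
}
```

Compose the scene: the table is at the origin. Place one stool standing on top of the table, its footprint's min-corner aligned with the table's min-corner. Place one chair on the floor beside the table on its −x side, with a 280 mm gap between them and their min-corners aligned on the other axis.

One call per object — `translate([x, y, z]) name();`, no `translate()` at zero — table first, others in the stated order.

table();
translate([0, 0, 743]) stool();
translate([-704, 0, 0]) chair();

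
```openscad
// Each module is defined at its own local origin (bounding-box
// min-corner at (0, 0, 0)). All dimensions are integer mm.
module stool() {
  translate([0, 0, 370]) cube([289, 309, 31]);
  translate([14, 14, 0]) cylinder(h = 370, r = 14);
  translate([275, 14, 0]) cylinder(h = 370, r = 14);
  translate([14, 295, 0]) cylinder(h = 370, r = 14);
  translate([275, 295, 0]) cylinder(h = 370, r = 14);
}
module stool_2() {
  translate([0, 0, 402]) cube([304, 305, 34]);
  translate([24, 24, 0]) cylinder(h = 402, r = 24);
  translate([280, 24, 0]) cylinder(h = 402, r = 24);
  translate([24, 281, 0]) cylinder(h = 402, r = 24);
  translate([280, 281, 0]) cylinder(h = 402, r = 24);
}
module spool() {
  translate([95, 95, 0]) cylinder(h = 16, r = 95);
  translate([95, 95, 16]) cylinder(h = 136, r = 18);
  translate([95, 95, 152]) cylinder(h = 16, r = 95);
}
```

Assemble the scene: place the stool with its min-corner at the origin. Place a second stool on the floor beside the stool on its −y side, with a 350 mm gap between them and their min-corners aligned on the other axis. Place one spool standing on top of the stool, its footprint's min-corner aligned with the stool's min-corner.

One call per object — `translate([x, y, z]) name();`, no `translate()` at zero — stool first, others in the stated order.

stool();
translate([0, -655, 0]) stool_2();
translate([0, 0, 401]) spool();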